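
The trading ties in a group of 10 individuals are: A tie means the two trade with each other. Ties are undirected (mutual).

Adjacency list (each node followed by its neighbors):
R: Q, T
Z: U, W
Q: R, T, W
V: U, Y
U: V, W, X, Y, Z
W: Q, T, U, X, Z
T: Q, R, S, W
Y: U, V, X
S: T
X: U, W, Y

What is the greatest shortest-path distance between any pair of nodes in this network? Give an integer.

4

Eccentricity of each node (its greatest distance to any other): Q:3, R:4, S:4, T:3, U:3, V:4, W:2, X:3, Y:4, Z:3.
The maximum eccentricity is 4, realized for instance by the pair S–Y via S – T – W – U – Y. So the diameter is 4.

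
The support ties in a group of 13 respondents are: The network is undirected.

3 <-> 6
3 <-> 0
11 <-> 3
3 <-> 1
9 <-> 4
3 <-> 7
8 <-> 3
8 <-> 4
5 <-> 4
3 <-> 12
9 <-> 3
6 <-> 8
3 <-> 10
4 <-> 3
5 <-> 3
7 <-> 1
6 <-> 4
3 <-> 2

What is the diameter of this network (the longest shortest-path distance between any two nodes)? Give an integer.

2

Eccentricity of each node (its greatest distance to any other): 0:2, 1:2, 2:2, 3:1, 4:2, 5:2, 6:2, 7:2, 8:2, 9:2, 10:2, 11:2, 12:2.
The maximum eccentricity is 2, realized for instance by the pair 6–10 via 6 – 3 – 10. So the diameter is 2.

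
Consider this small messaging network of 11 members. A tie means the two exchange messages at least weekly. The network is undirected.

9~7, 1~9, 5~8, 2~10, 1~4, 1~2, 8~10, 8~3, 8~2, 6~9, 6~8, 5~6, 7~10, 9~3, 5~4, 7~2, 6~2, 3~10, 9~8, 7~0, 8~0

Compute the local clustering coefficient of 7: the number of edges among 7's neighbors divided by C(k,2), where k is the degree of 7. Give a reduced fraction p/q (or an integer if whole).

1/6

7's neighbors: 0, 2, 9, and 10 (k = 4).
Possible neighbor pairs: C(4,2) = 6. Edges among them: 2–10 → e = 1.
Clustering(7) = 1/6.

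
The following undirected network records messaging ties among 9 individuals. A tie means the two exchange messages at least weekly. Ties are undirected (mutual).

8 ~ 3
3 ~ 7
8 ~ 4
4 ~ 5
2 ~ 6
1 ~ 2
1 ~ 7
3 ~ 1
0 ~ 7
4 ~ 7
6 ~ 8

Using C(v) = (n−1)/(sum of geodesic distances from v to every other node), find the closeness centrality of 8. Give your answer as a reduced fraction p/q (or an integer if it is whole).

Distances from 8: 0:3, 1:2, 2:2, 3:1, 4:1, 5:2, 6:1, 7:2. Sum = 14.
n = 9, so closeness = 8/14 = 4/7.

4/7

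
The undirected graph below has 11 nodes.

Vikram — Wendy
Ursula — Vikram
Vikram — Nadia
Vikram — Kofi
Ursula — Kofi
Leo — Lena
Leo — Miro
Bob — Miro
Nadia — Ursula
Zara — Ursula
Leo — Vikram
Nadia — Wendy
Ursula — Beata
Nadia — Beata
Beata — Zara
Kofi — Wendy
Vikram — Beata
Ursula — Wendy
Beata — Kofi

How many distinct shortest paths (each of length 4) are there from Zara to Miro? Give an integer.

2

The shortest distance is 4. The length-4 paths are: Zara–Ursula–Vikram–Leo–Miro; Zara–Beata–Vikram–Leo–Miro.
That gives 2 distinct shortest paths.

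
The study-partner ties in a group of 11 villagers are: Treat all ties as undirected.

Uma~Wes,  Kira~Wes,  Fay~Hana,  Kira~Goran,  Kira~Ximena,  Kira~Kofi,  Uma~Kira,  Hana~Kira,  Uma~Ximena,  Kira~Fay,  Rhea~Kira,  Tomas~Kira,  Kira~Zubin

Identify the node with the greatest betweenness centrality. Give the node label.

Unnormalized betweenness of each node: Fay:0, Goran:0, Hana:0, Kira:83/2, Kofi:0, Rhea:0, Tomas:0, Uma:1/2, Wes:0, Ximena:0, Zubin:0.
Kira has the largest value, 83/2, making it the main broker — the node through which the most shortest paths run.

Kira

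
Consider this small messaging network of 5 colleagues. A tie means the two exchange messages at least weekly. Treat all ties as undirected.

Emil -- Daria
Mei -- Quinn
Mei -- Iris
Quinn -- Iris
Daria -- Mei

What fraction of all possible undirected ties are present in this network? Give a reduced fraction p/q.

There are 5 edges and 5 nodes, so the maximum possible is C(5,2) = 10.
Density = 5/10 = 1/2.

1/2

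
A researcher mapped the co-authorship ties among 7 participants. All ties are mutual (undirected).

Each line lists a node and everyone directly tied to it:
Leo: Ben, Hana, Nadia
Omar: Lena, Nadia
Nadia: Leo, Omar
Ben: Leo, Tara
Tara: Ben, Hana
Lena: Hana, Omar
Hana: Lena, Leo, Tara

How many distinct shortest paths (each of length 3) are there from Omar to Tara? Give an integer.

The shortest distance is 3, and the only length-3 path is Omar–Lena–Hana–Tara. So there is exactly 1 shortest path.

1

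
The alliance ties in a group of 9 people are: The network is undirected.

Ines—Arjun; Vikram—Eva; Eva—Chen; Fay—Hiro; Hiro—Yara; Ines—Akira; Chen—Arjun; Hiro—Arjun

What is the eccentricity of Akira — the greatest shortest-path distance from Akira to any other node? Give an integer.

5

Distances from Akira: Arjun:2, Chen:3, Eva:4, Fay:4, Hiro:3, Ines:1, Vikram:5, Yara:4.
The largest is 5 (to Vikram), so the eccentricity of Akira is 5.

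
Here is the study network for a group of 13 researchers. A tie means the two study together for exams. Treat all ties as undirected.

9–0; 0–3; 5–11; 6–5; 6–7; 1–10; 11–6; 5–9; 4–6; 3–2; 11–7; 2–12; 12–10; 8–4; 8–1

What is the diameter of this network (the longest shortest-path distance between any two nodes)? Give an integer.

6

Eccentricity of each node (its greatest distance to any other): 0:5, 1:5, 2:6, 3:5, 4:5, 5:5, 6:5, 7:6, 8:5, 9:5, 10:5, 11:6, 12:6.
The maximum eccentricity is 6, realized for instance by the pair 12–11 via 12 – 10 – 1 – 8 – 4 – 6 – 11. So the diameter is 6.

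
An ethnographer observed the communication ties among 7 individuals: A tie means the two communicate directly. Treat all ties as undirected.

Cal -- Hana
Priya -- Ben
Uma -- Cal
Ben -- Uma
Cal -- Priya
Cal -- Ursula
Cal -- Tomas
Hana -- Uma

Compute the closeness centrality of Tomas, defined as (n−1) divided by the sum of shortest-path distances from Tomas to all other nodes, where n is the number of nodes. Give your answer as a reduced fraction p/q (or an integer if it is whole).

1/2

Distances from Tomas: Ben:3, Cal:1, Hana:2, Priya:2, Uma:2, Ursula:2. Sum = 12.
n = 7, so closeness = 6/12 = 1/2.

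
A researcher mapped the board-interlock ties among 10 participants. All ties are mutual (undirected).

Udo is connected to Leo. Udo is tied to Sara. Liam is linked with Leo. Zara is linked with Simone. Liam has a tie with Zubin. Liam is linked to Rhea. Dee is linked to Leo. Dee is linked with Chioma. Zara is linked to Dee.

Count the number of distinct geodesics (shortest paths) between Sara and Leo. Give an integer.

1

The shortest distance is 2, and the only length-2 path is Sara–Udo–Leo. So there is exactly 1 shortest path.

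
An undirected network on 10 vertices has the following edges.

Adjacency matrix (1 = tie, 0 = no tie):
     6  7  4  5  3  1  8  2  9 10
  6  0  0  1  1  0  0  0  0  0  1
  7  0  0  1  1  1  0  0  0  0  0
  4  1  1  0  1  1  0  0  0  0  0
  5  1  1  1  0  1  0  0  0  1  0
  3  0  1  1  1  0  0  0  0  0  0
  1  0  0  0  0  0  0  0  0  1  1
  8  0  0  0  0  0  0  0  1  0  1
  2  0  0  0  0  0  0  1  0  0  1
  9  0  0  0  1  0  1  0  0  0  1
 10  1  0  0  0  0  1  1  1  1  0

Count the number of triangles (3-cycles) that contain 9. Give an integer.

1

9's neighbors: 1, 5, and 10.
Neighbor pairs that are themselves tied: 9–1–10. Each forms one triangle with 9, for 1 in total.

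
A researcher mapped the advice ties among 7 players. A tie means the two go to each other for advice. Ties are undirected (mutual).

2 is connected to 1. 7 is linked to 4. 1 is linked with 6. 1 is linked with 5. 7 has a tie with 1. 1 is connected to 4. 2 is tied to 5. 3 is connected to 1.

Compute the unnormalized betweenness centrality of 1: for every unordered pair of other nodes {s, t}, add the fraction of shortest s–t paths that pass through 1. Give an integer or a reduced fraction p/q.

13

Pairs whose geodesics pass through 1 — 4–5: 1; 4–6: 1; 4–2: 1; 4–3: 1; 5–6: 1; 5–3: 1; 5–7: 1; 6–2: 1; 6–3: 1; 6–7: 1; 2–3: 1; 2–7: 1; 3–7: 1.
All other pairs contribute 0.
Summing the contributions gives betweenness(1) = 13.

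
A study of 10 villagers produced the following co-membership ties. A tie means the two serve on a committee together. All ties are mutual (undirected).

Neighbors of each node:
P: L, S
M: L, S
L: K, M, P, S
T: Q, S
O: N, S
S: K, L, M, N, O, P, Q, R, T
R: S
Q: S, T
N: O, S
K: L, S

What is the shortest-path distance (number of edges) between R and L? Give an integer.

2

One shortest route is R – S – L, which uses 2 edges, and R and L are not directly tied, so nothing shorter exists. So d(R,L) = 2.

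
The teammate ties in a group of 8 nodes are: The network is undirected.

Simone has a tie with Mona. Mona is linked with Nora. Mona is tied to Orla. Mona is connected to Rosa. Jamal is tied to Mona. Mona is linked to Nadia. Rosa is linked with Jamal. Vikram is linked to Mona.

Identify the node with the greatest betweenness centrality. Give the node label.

Mona

Unnormalized betweenness of each node: Jamal:0, Mona:20, Nadia:0, Nora:0, Orla:0, Rosa:0, Simone:0, Vikram:0.
Mona has the largest value, 20, making it the main broker — the node through which the most shortest paths run.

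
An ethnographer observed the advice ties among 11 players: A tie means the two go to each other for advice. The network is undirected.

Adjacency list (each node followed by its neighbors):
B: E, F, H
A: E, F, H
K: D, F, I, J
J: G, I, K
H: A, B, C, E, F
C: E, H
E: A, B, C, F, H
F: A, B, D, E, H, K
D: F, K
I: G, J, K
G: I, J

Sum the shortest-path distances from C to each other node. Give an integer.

27

Distances from C: A:2, B:2, D:3, E:1, F:2, G:5, H:1, I:4, J:4, K:3.
Sum = 2 + 2 + 3 + 1 + 2 + 5 + 1 + 4 + 4 + 3 = 27.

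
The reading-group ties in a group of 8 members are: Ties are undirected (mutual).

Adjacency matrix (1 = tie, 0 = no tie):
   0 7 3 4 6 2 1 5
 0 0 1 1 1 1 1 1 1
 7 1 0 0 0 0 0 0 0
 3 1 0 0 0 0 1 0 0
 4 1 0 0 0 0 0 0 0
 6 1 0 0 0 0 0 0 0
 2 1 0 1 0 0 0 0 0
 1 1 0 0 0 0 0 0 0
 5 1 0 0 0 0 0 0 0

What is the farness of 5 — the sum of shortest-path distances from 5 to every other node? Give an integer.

Distances from 5: 0:1, 1:2, 2:2, 3:2, 4:2, 6:2, 7:2.
Sum = 1 + 2 + 2 + 2 + 2 + 2 + 2 = 13.

13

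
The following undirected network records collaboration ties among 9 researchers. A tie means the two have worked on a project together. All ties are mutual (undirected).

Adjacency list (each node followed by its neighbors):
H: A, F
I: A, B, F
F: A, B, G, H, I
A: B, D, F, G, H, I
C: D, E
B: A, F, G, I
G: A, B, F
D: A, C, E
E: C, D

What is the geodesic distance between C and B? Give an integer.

3

One shortest route is C – D – A – B, which uses 3 edges, and at distance 2 from C we only reach {A}, which does not include B. So d(C,B) = 3.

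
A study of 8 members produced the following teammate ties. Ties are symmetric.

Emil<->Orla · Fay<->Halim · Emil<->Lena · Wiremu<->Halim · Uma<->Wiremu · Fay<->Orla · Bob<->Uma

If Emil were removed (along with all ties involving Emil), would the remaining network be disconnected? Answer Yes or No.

Removing Emil leaves {Lena} with no path to {Bob, Fay, Halim, Orla, Uma, and Wiremu}, so the network splits into 2 components. Emil is a cut vertex.

Yes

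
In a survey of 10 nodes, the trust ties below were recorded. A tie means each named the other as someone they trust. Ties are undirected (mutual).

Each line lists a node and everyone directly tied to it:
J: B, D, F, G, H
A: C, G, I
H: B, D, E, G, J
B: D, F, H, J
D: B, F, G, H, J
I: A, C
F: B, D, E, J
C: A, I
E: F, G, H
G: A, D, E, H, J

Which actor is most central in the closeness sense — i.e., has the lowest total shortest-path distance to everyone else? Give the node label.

Farness (sum of distances to all others) for each node — A:17, B:19, C:24, D:15, E:17, F:19, G:13, H:15, I:24, J:15.
The smallest farness is 13, for G, so G has the highest closeness.

G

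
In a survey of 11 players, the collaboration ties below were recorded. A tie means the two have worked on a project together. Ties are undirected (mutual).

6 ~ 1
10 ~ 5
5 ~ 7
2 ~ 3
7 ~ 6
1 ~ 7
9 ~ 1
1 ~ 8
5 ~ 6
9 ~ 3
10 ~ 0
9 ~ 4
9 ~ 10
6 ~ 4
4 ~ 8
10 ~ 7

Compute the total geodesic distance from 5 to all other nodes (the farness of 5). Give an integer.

Distances from 5: 0:2, 1:2, 2:4, 3:3, 4:2, 6:1, 7:1, 8:3, 9:2, 10:1.
Sum = 2 + 2 + 4 + 3 + 2 + 1 + 1 + 3 + 2 + 1 = 21.

21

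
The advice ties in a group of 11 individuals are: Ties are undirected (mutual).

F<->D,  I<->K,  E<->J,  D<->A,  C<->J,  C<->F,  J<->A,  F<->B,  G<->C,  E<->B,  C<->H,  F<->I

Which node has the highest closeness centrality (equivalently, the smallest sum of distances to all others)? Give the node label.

F

Farness (sum of distances to all others) for each node — A:24, B:22, C:17, D:22, E:24, F:16, G:26, H:26, I:23, J:20, K:32.
The smallest farness is 16, for F, so F has the highest closeness.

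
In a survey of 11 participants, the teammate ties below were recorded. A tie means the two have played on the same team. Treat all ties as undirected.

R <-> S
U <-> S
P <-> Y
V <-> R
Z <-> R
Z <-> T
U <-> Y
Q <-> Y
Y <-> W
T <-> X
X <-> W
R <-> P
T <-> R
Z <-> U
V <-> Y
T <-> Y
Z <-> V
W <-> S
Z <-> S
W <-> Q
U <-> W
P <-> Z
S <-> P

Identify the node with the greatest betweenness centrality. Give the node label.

Y

Unnormalized betweenness of each node: P:4/3, Q:0, R:49/20, S:69/20, T:97/20, U:17/12, V:1, W:197/30, X:1/2, Y:203/20, Z:257/60.
Y has the largest value, 203/20, making it the main broker — the node through which the most shortest paths run.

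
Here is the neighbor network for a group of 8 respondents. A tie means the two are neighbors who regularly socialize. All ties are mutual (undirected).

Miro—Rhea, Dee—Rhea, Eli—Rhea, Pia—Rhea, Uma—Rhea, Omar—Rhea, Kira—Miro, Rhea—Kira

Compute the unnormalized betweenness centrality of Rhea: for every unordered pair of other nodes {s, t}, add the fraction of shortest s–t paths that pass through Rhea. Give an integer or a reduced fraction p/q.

20

Pairs whose geodesics pass through Rhea — Pia–Omar: 1; Pia–Miro: 1; Pia–Kira: 1; Pia–Eli: 1; Pia–Uma: 1; Pia–Dee: 1; Omar–Miro: 1; Omar–Kira: 1; Omar–Eli: 1; Omar–Uma: 1; Omar–Dee: 1; Miro–Eli: 1; Miro–Uma: 1; Miro–Dee: 1 … (+6 more pairs).
All other pairs contribute 0.
Summing the contributions gives betweenness(Rhea) = 20.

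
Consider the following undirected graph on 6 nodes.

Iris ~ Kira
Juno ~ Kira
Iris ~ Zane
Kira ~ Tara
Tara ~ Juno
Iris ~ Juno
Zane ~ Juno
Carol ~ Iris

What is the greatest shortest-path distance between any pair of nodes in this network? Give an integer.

3

Eccentricity of each node (its greatest distance to any other): Carol:3, Iris:2, Juno:2, Kira:2, Tara:3, Zane:2.
The maximum eccentricity is 3, realized for instance by the pair Carol–Tara via Carol – Iris – Juno – Tara. So the diameter is 3.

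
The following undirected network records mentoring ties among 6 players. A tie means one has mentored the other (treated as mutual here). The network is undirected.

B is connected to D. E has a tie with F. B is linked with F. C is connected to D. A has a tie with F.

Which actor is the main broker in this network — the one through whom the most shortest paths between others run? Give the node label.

F

Unnormalized betweenness of each node: A:0, B:6, C:0, D:4, E:0, F:7.
F has the largest value, 7, making it the main broker — the node through which the most shortest paths run.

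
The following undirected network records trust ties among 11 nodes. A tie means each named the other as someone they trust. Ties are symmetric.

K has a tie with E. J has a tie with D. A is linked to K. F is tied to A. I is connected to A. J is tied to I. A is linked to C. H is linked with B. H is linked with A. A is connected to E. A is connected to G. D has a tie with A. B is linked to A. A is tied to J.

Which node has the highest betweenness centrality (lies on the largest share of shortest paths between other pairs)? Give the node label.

A

Unnormalized betweenness of each node: A:81/2, B:0, C:0, D:0, E:0, F:0, G:0, H:0, I:0, J:1/2, K:0.
A has the largest value, 81/2, making it the main broker — the node through which the most shortest paths run.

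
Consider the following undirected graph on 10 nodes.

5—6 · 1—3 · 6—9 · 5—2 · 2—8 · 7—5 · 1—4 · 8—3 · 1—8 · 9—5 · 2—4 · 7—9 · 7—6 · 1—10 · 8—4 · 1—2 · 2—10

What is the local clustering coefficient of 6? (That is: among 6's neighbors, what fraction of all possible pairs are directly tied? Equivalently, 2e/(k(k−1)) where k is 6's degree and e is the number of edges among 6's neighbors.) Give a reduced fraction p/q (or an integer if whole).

1

6's neighbors: 5, 7, and 9 (k = 3).
Possible neighbor pairs: C(3,2) = 3. Edges among them: 5–7, 5–9, 7–9 → e = 3.
Clustering(6) = 3/3 = 1.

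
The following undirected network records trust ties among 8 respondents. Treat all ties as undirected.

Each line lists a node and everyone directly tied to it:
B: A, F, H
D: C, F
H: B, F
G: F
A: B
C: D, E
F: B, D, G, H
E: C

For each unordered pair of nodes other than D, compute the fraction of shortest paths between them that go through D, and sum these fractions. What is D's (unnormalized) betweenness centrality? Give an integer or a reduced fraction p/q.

Pairs whose geodesics pass through D — C–F: 1; C–B: 1; C–H: 1; C–G: 1; C–A: 1; F–E: 1; B–E: 1; H–E: 1; G–E: 1; A–E: 1.
All other pairs contribute 0.
Summing the contributions gives betweenness(D) = 10.

10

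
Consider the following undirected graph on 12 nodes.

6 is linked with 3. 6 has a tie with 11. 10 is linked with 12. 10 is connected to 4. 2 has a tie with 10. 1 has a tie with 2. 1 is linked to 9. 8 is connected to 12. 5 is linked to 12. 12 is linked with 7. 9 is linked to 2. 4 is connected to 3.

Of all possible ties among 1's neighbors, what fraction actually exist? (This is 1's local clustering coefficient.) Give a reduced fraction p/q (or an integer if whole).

1's neighbors: 2 and 9 (k = 2).
Possible neighbor pairs: C(2,2) = 1. Edges among them: 2–9 → e = 1.
Clustering(1) = 1/1.

1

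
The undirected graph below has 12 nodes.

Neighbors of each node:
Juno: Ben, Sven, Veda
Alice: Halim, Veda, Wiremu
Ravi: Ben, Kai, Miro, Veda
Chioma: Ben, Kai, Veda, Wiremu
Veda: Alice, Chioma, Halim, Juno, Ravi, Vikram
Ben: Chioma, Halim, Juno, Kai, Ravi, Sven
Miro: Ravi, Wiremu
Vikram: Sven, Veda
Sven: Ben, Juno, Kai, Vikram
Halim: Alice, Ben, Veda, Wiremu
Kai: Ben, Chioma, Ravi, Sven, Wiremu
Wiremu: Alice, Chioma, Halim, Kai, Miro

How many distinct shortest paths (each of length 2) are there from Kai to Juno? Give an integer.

The shortest distance is 2. The length-2 paths are: Kai–Ben–Juno; Kai–Sven–Juno.
That gives 2 distinct shortest paths.

2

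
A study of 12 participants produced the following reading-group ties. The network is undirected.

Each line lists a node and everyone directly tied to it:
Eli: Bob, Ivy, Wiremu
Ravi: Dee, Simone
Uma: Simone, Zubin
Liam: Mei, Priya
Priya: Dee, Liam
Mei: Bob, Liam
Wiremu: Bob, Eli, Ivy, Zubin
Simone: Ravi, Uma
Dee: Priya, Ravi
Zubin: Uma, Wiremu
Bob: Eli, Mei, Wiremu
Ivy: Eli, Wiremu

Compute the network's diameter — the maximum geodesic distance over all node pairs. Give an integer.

6

Eccentricity of each node (its greatest distance to any other): Bob:5, Dee:6, Eli:5, Ivy:6, Liam:5, Mei:5, Priya:5, Ravi:5, Simone:5, Uma:5, Wiremu:5, Zubin:5.
The maximum eccentricity is 6, realized for instance by the pair Dee–Ivy via Dee – Priya – Liam – Mei – Bob – Eli – Ivy. So the diameter is 6.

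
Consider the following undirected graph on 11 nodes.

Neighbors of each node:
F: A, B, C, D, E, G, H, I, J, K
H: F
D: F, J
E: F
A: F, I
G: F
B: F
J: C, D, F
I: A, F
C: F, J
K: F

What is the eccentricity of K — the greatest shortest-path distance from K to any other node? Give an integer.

2

Distances from K: A:2, B:2, C:2, D:2, E:2, F:1, G:2, H:2, I:2, J:2.
The largest is 2 (to I, D, A, C, E, B, H, G, and J), so the eccentricity of K is 2.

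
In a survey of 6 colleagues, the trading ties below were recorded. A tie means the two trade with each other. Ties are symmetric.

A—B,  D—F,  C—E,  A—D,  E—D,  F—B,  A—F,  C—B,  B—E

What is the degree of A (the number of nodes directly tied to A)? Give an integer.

A is directly tied to B, D, and F. That is 3 neighbors, so the degree of A is 3.

3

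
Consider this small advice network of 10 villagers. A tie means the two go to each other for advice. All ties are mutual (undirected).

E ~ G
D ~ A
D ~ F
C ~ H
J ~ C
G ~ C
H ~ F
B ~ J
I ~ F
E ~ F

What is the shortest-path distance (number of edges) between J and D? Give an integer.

4

One shortest route is J – C – H – F – D, which uses 4 edges, and at distance 3 from J we only reach {E, F}, which does not include D. So d(J,D) = 4.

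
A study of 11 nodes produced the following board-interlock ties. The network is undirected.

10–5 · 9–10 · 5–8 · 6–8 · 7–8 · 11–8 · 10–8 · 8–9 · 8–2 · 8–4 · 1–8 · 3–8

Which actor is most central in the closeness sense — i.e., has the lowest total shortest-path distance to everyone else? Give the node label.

8

Farness (sum of distances to all others) for each node — 1:19, 2:19, 3:19, 4:19, 5:18, 6:19, 7:19, 8:10, 9:18, 10:17, 11:19.
The smallest farness is 10, for 8, so 8 has the highest closeness.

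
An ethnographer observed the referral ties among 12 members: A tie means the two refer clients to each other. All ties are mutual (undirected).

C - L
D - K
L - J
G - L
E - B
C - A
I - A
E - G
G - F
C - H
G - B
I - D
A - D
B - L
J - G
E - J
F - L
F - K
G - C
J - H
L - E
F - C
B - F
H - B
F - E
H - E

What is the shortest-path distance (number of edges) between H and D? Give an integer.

3

One shortest route is H – C – A – D, which uses 3 edges, and at distance 2 from H we only reach {A, F, G, L}, which does not include D. So d(H,D) = 3.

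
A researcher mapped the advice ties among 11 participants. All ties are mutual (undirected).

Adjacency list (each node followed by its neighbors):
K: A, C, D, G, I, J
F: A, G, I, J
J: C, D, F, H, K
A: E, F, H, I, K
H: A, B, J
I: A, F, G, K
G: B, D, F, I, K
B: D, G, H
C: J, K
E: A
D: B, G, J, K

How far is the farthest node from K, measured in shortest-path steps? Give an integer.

2

Distances from K: A:1, B:2, C:1, D:1, E:2, F:2, G:1, H:2, I:1, J:1.
The largest is 2 (to H, F, E, and B), so the eccentricity of K is 2.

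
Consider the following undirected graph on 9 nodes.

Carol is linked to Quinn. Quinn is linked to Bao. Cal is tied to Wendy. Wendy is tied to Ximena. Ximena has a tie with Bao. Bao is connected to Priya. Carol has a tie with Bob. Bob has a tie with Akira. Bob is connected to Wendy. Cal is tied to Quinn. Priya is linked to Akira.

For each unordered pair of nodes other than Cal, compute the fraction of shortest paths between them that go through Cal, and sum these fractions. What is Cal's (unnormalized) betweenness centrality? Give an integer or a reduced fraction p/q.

Pairs whose geodesics pass through Cal — Quinn–Wendy: 1.
All other pairs contribute 0.
Summing the contributions gives betweenness(Cal) = 1.

1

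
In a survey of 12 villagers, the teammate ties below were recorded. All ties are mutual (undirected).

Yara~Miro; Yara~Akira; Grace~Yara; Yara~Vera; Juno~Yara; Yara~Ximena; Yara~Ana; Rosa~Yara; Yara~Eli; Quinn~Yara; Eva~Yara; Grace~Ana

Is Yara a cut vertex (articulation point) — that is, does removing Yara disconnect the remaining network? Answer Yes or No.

Removing Yara leaves {Vera} with no path to {Juno}, so the network splits into 10 components. Yara is a cut vertex.

Yes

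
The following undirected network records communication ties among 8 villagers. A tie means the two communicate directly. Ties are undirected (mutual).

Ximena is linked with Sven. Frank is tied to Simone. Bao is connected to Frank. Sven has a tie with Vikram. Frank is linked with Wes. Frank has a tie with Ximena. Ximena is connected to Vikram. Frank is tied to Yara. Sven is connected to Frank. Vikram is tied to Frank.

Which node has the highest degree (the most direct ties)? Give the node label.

Degrees — Bao:1, Frank:7, Simone:1, Sven:3, Vikram:3, Wes:1, Ximena:3, Yara:1.
The maximum is 7, attained only by Frank.

Frank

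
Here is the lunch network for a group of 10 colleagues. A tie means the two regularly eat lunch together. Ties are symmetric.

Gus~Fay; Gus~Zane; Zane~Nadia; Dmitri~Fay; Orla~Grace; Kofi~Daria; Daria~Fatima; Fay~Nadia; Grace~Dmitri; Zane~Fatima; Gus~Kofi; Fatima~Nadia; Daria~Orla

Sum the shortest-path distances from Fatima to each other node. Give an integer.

17

Distances from Fatima: Daria:1, Dmitri:3, Fay:2, Grace:3, Gus:2, Kofi:2, Nadia:1, Orla:2, Zane:1.
Sum = 1 + 3 + 2 + 3 + 2 + 2 + 1 + 2 + 1 = 17.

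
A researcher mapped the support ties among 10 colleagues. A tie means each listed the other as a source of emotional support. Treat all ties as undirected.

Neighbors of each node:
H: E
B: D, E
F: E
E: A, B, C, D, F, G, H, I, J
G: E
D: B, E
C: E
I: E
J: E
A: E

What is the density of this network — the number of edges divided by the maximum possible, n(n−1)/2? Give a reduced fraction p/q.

2/9

There are 10 edges and 10 nodes, so the maximum possible is C(10,2) = 45.
Density = 10/45 = 2/9.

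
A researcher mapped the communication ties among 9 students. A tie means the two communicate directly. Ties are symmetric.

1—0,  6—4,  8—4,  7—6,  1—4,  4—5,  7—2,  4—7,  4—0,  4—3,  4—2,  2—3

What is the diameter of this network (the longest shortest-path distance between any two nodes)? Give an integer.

2

Eccentricity of each node (its greatest distance to any other): 0:2, 1:2, 2:2, 3:2, 4:1, 5:2, 6:2, 7:2, 8:2.
The maximum eccentricity is 2, realized for instance by the pair 2–1 via 2 – 4 – 1. So the diameter is 2.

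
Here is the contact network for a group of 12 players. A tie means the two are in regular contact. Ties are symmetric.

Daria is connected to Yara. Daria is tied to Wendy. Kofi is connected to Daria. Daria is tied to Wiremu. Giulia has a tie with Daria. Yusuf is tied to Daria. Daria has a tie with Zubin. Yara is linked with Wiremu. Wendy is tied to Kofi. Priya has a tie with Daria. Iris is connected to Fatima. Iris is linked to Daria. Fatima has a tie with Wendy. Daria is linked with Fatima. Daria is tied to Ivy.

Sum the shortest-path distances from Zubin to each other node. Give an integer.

21

Distances from Zubin: Daria:1, Fatima:2, Giulia:2, Iris:2, Ivy:2, Kofi:2, Priya:2, Wendy:2, Wiremu:2, Yara:2, Yusuf:2.
Sum = 1 + 2 + 2 + 2 + 2 + 2 + 2 + 2 + 2 + 2 + 2 = 21.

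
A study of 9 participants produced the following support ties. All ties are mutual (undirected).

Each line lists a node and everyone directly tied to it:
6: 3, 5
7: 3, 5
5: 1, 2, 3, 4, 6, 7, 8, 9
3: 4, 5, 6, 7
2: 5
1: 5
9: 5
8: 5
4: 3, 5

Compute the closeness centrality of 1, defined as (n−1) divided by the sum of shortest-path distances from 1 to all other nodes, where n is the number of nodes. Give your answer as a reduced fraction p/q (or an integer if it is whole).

Distances from 1: 2:2, 3:2, 4:2, 5:1, 6:2, 7:2, 8:2, 9:2. Sum = 15.
n = 9, so closeness = 8/15.

8/15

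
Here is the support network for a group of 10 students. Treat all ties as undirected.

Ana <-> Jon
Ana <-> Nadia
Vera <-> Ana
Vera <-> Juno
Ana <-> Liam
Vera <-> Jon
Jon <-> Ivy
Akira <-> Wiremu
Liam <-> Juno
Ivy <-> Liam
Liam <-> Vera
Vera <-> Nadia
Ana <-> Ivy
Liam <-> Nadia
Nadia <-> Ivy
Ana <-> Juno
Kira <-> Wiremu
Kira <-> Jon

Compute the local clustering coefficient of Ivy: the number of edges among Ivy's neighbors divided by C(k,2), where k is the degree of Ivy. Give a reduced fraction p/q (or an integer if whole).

2/3

Ivy's neighbors: Ana, Jon, Liam, and Nadia (k = 4).
Possible neighbor pairs: C(4,2) = 6. Edges among them: Ana–Jon, Ana–Liam, Ana–Nadia, Liam–Nadia → e = 4.
Clustering(Ivy) = 4/6 = 2/3.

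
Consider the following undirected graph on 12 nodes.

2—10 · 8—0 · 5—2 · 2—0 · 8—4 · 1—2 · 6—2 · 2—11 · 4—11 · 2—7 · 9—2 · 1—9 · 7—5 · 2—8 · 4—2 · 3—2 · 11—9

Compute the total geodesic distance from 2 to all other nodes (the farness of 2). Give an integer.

Distances from 2: 0:1, 1:1, 3:1, 4:1, 5:1, 6:1, 7:1, 8:1, 9:1, 10:1, 11:1.
Sum = 1 + 1 + 1 + 1 + 1 + 1 + 1 + 1 + 1 + 1 + 1 = 11.

11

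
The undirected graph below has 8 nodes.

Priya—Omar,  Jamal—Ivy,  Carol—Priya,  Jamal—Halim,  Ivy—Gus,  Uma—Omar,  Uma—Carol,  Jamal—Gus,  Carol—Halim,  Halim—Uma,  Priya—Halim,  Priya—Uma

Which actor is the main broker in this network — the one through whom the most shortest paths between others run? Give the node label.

Unnormalized betweenness of each node: Carol:0, Gus:0, Halim:12, Ivy:0, Jamal:10, Omar:0, Priya:5/2, Uma:5/2.
Halim has the largest value, 12, making it the main broker — the node through which the most shortest paths run.

Halim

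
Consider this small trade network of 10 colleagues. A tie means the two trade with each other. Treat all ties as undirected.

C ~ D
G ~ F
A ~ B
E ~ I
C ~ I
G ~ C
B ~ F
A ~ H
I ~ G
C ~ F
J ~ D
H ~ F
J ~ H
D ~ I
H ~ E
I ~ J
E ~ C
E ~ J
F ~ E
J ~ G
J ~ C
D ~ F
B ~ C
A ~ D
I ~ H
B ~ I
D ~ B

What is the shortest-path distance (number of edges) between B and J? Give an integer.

One shortest route is B – I – J, which uses 2 edges, and B and J are not directly tied, so nothing shorter exists. So d(B,J) = 2.

2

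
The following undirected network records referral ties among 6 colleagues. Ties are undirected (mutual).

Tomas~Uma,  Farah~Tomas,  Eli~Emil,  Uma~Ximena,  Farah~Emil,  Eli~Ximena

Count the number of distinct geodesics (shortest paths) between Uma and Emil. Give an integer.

The shortest distance is 3. The length-3 paths are: Uma–Ximena–Eli–Emil; Uma–Tomas–Farah–Emil.
That gives 2 distinct shortest paths.

2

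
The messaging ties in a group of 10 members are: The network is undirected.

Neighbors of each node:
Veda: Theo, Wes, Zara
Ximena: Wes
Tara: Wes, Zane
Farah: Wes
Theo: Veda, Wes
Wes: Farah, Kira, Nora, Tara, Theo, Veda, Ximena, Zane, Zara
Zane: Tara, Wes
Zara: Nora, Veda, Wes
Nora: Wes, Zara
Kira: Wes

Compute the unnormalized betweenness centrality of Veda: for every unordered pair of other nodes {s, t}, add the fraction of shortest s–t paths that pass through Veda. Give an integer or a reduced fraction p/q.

Pairs whose geodesics pass through Veda — Zara–Theo: 1/2.
All other pairs contribute 0.
Summing the contributions gives betweenness(Veda) = 1/2.

1/2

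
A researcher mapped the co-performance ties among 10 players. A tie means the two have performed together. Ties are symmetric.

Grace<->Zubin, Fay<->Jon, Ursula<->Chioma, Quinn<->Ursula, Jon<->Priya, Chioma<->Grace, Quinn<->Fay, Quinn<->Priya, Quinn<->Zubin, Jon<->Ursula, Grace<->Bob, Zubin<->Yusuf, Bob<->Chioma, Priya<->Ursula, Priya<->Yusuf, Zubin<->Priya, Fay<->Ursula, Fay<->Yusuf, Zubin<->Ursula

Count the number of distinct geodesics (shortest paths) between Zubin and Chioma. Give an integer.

The shortest distance is 2. The length-2 paths are: Zubin–Ursula–Chioma; Zubin–Grace–Chioma.
That gives 2 distinct shortest paths.

2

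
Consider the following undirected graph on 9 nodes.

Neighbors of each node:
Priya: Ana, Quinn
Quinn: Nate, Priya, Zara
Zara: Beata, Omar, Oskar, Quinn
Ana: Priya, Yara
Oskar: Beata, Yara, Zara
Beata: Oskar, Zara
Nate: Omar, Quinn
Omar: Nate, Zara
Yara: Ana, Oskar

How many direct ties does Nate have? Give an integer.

Nate is directly tied to Omar and Quinn. That is 2 neighbors, so the degree of Nate is 2.

2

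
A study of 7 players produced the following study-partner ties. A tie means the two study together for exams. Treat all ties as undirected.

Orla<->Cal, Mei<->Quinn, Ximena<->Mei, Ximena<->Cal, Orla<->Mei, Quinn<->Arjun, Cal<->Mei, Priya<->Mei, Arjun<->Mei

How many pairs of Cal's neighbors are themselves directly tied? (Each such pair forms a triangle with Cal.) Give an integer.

2

Cal's neighbors: Mei, Orla, and Ximena.
Neighbor pairs that are themselves tied: Cal–Mei–Orla; Cal–Mei–Ximena. Each forms one triangle with Cal, for 2 in total.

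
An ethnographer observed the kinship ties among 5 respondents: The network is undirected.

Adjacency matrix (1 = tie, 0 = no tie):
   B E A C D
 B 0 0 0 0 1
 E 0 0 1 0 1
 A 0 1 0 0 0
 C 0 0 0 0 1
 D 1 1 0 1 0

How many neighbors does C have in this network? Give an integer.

1

C is directly tied to D. That is 1 neighbor, so the degree of C is 1.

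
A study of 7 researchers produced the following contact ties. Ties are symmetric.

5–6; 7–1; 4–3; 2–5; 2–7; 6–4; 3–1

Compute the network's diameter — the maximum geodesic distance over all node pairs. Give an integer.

3

Eccentricity of each node (its greatest distance to any other): 1:3, 2:3, 3:3, 4:3, 5:3, 6:3, 7:3.
The maximum eccentricity is 3, realized for instance by the pair 1–5 via 1 – 7 – 2 – 5. So the diameter is 3.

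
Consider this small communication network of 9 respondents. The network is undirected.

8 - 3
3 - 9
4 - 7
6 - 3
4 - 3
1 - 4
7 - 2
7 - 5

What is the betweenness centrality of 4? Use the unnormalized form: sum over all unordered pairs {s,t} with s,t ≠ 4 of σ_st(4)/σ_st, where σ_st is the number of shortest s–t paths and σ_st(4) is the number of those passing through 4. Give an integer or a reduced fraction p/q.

19

Pairs whose geodesics pass through 4 — 7–1: 1; 7–9: 1; 7–3: 1; 7–6: 1; 7–8: 1; 1–5: 1; 1–9: 1; 1–3: 1; 1–6: 1; 1–2: 1; 1–8: 1; 5–9: 1; 5–3: 1; 5–6: 1 … (+5 more pairs).
All other pairs contribute 0.
Summing the contributions gives betweenness(4) = 19.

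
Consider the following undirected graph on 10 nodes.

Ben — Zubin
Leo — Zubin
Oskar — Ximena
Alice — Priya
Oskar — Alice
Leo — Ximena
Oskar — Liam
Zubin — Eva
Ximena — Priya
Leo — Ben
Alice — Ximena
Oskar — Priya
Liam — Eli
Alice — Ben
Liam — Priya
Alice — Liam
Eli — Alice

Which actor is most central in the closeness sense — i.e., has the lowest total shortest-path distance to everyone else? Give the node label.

Alice

Farness (sum of distances to all others) for each node — Alice:13, Ben:15, Eli:20, Eva:27, Leo:17, Liam:18, Oskar:17, Priya:17, Ximena:15, Zubin:19.
The smallest farness is 13, for Alice, so Alice has the highest closeness.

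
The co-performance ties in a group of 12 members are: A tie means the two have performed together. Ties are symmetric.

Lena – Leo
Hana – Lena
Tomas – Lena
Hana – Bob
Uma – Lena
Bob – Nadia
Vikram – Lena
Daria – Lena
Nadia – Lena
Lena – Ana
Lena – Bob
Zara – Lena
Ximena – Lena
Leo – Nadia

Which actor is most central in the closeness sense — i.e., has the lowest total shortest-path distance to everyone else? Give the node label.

Lena

Farness (sum of distances to all others) for each node — Ana:21, Bob:19, Daria:21, Hana:20, Lena:11, Leo:20, Nadia:19, Tomas:21, Uma:21, Vikram:21, Ximena:21, Zara:21.
The smallest farness is 11, for Lena, so Lena has the highest closeness.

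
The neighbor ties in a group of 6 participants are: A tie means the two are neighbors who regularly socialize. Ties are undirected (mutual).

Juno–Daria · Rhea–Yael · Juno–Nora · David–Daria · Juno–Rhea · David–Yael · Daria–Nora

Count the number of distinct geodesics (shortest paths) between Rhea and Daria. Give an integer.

The shortest distance is 2, and the only length-2 path is Rhea–Juno–Daria. So there is exactly 1 shortest path.

1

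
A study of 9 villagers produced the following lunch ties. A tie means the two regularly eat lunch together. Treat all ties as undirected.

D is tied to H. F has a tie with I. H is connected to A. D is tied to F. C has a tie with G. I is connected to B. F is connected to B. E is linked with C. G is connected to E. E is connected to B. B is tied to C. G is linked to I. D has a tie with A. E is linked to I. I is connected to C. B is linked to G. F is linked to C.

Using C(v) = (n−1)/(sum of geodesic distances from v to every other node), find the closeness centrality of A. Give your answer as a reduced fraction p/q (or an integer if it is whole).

8/21

Distances from A: B:3, C:3, D:1, E:4, F:2, G:4, H:1, I:3. Sum = 21.
n = 9, so closeness = 8/21.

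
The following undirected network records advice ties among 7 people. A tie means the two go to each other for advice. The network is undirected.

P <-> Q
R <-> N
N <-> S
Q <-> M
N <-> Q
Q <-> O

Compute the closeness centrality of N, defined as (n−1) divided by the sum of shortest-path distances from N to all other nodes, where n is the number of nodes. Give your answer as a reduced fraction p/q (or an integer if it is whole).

2/3

Distances from N: M:2, O:2, P:2, Q:1, R:1, S:1. Sum = 9.
n = 7, so closeness = 6/9 = 2/3.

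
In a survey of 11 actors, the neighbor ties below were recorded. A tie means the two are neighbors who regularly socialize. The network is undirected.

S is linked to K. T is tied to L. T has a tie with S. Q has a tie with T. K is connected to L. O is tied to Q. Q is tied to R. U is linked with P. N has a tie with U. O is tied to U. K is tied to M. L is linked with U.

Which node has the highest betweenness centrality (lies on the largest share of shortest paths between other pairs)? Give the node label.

U

Unnormalized betweenness of each node: K:11, L:17, M:0, N:0, O:6, P:0, Q:11, R:0, S:3, T:11, U:20.
U has the largest value, 20, making it the main broker — the node through which the most shortest paths run.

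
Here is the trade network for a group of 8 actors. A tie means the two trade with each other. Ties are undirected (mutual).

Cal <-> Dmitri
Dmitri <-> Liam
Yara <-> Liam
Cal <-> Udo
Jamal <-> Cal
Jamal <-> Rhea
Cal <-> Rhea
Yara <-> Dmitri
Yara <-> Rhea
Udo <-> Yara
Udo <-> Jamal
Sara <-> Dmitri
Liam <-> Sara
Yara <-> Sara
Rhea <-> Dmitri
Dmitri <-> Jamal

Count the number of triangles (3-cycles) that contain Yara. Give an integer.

4

Yara's neighbors: Dmitri, Liam, Rhea, Sara, and Udo.
Neighbor pairs that are themselves tied: Yara–Dmitri–Liam; Yara–Dmitri–Rhea; Yara–Dmitri–Sara; Yara–Liam–Sara. Each forms one triangle with Yara, for 4 in total.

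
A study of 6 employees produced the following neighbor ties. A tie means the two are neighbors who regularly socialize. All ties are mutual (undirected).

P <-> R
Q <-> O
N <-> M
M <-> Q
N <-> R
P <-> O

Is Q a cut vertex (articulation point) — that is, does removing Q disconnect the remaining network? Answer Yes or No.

No

Even without Q, every remaining node can still reach every other (the residual graph is connected), so Q is not a cut vertex.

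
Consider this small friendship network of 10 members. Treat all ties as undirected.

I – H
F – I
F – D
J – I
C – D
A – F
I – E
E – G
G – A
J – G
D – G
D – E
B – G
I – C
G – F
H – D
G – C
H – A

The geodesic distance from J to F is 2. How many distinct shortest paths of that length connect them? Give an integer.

2

The shortest distance is 2. The length-2 paths are: J–I–F; J–G–F.
That gives 2 distinct shortest paths.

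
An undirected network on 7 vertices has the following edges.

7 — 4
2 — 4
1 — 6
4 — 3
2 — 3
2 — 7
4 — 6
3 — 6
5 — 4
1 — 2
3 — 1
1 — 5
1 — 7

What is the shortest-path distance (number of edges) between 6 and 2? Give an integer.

2

One shortest route is 6 – 4 – 2, which uses 2 edges, and 6 and 2 are not directly tied, so nothing shorter exists. So d(6,2) = 2.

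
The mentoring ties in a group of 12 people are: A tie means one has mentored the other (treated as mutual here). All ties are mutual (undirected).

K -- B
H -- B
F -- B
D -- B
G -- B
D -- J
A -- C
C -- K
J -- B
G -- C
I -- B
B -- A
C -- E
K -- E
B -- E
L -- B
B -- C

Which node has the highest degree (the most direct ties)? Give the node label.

Degrees — A:2, B:11, C:5, D:2, E:3, F:1, G:2, H:1, I:1, J:2, K:3, L:1.
The maximum is 11, attained only by B.

B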